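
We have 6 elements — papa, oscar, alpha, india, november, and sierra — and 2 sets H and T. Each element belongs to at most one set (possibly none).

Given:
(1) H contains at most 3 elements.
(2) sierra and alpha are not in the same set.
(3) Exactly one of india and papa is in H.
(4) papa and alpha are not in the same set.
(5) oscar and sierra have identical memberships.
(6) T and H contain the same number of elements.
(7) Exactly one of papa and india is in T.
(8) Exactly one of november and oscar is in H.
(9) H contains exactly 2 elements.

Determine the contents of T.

T = {alpha, india}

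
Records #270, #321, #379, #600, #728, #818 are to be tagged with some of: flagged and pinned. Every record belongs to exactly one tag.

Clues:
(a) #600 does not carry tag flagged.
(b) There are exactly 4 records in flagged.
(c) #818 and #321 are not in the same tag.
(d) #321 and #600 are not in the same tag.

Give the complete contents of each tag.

flagged = {#270, #321, #379, #728}; pinned = {#600, #818}

From (a): #600 ∉ flagged.
Only one tag left: #600 ∈ pinned.
(d): #321 ∉ pinned.
Only one tag left: #321 ∈ flagged.
(c): #818 ∉ flagged.
Only one tag left: #818 ∈ pinned.
(b): only 4 candidates remain for flagged, so all are in.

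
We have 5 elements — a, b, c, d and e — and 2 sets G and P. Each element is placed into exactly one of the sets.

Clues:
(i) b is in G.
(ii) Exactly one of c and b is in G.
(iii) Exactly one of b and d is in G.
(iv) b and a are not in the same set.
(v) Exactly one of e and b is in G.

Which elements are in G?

G = {b}

From (i): b ∈ G.
(ii) (exactly one): c ∉ G.
(iii) (exactly one): d ∉ G.
(iv): a ∉ G.
(v) (exactly one): e ∉ G.
Only one set left: a ∈ P.
Only one set left: c ∈ P.
Only one set left: d ∈ P.
Only one set left: e ∈ P.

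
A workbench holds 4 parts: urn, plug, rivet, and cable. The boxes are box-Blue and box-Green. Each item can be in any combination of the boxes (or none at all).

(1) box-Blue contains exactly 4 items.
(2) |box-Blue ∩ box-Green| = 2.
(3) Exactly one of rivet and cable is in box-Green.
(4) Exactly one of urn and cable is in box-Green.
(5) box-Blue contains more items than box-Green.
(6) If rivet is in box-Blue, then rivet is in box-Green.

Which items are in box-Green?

box-Green = {rivet, urn}

(1): only 4 candidates remain for box-Blue, so all are in.
(6): rivet ∈ box-Green.
(3) (exactly one): cable ∉ box-Green.
(4) (exactly one): urn ∈ box-Green.
Suppose plug ∈ box-Green: no assignment then satisfies all the clues, so plug ∉ box-Green.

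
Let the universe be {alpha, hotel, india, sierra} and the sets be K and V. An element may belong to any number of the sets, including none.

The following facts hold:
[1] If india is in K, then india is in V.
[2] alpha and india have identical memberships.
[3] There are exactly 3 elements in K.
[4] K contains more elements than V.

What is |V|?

2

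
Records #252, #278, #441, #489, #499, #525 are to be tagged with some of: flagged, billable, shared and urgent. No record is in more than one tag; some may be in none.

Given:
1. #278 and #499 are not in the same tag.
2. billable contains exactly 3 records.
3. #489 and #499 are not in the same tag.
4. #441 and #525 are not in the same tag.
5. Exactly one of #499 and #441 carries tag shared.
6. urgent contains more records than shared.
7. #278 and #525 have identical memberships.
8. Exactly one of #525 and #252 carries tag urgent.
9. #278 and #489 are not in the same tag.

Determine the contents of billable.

billable = {#252, #441, #489}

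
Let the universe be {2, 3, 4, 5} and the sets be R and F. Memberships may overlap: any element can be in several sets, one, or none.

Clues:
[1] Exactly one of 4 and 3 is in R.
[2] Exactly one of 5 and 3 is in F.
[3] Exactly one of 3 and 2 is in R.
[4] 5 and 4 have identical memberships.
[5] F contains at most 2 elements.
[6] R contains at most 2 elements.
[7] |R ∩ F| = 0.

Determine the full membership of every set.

R = {3}; F = {4, 5}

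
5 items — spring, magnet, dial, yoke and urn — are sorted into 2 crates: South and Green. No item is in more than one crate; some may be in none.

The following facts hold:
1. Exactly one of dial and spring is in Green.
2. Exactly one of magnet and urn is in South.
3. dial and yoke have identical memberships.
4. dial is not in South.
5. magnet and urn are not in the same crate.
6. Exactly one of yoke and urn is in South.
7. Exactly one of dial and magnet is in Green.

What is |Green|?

2

From (4): dial ∉ South.
(3): yoke matches dial: yoke ∉ South.
(6) (exactly one): urn ∈ South.
(2) (exactly one): magnet ∉ South.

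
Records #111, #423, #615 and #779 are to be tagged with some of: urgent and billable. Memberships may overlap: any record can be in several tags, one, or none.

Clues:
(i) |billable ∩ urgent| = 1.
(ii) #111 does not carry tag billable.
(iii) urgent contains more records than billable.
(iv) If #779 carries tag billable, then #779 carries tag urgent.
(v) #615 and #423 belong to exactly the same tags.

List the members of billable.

billable = {#779}

From (ii): #111 ∉ billable.
Suppose #423 ∈ billable: no assignment then satisfies all the clues, so #423 ∉ billable.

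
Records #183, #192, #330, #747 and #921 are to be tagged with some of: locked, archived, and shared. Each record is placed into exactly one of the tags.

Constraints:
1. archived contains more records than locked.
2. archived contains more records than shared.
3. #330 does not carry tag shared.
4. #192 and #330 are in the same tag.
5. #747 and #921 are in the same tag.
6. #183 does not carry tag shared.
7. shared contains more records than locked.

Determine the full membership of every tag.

locked = {}; archived = {#183, #192, #330}; shared = {#747, #921}

From (3): #330 ∉ shared.
From (6): #183 ∉ shared.
(4): #192 matches #330: #192 ∉ shared.
Suppose #183 ∈ locked: no assignment then satisfies all the clues, so #183 ∉ locked.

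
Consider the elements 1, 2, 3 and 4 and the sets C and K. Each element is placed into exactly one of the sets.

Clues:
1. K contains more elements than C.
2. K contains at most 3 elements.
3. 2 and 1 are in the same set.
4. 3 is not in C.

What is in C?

C = {4}

From (4): 3 ∉ C.
Only one set left: 3 ∈ K.
Suppose 1 ∈ C: no assignment then satisfies all the clues, so 1 ∉ C.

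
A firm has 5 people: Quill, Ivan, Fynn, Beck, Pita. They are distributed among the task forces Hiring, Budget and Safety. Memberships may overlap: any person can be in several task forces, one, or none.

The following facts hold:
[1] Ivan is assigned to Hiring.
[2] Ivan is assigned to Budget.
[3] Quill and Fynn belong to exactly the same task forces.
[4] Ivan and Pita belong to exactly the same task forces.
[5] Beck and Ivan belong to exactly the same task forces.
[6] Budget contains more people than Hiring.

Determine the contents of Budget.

Budget = {Beck, Fynn, Ivan, Pita, Quill}

From (1): Ivan ∈ Hiring.
From (2): Ivan ∈ Budget.
(4): Pita matches Ivan: Pita ∈ Hiring.
(4): Pita matches Ivan: Pita ∈ Budget.
(5): Beck matches Ivan: Beck ∈ Hiring.
(5): Beck matches Ivan: Beck ∈ Budget.
Suppose Quill ∉ Budget: no assignment then satisfies all the clues, so Quill ∈ Budget.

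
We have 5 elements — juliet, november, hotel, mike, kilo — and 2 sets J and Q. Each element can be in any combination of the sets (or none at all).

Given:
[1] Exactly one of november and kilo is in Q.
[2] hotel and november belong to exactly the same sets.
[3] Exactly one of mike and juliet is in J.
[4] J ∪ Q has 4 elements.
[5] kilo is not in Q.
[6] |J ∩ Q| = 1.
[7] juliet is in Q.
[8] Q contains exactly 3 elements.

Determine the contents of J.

J = {juliet, kilo}

From (5): kilo ∉ Q.
From (7): juliet ∈ Q.
(1) (exactly one): november ∈ Q.
(2): hotel matches november: hotel ∈ Q.
(8): Q already has 3, so the rest are out.
Suppose juliet ∉ J: no assignment then satisfies all the clues, so juliet ∈ J.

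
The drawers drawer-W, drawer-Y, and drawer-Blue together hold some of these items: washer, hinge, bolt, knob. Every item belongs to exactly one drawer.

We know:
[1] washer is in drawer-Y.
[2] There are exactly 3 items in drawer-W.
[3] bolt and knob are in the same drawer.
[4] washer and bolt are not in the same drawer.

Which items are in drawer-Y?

drawer-Y = {washer}

From (1): washer ∈ drawer-Y.
(2): only 3 candidates remain for drawer-W, so all are in.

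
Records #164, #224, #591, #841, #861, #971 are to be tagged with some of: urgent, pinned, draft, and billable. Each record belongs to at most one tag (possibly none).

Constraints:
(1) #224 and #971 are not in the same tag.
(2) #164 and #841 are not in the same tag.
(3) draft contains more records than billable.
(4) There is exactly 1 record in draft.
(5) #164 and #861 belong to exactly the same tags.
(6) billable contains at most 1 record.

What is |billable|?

0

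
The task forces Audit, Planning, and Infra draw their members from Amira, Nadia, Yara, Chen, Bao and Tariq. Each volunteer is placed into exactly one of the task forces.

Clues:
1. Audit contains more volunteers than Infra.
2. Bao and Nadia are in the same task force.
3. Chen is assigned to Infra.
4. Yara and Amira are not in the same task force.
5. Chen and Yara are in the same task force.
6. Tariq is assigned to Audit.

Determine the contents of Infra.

Infra = {Chen, Yara}

From (3): Chen ∈ Infra.
From (6): Tariq ∈ Audit.
(5): Yara matches Chen: Yara ∉ Audit.
(5): Yara matches Chen: Yara ∉ Planning.
(5): Yara matches Chen: Yara ∈ Infra.
(4): Amira ∉ Infra.
Suppose Nadia ∈ Infra: no assignment then satisfies all the clues, so Nadia ∉ Infra.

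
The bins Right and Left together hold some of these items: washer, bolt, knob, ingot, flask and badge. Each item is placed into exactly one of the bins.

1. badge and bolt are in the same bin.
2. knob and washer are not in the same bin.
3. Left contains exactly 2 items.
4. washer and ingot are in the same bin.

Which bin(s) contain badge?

badge: Right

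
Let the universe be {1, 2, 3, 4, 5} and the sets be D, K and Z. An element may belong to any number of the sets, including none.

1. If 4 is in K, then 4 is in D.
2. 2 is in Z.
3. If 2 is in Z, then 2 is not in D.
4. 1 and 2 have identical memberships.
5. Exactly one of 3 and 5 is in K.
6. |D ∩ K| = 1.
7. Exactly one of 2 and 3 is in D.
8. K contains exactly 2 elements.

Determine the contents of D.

D = {3, 4}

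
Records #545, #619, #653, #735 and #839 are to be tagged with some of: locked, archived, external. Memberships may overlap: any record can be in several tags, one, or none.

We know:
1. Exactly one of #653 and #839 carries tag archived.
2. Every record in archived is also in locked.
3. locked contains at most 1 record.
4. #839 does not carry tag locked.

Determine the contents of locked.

From (4): #839 ∉ locked.
(2) contrapositive: #839 ∉ archived.
(1) (exactly one): #653 ∈ archived.
(2) with #653 ∈ archived: #653 ∈ locked.
(3): locked already has 1, so the rest are out.
(2) contrapositive: #545 ∉ archived.
(2) contrapositive: #619 ∉ archived.
(2) contrapositive: #735 ∉ archived.

locked = {#653}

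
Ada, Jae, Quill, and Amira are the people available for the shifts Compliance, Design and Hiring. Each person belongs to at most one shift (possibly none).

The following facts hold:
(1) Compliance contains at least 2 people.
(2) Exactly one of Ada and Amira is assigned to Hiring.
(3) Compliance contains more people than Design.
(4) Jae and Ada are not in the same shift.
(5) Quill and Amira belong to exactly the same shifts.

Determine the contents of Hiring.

Hiring = {Ada}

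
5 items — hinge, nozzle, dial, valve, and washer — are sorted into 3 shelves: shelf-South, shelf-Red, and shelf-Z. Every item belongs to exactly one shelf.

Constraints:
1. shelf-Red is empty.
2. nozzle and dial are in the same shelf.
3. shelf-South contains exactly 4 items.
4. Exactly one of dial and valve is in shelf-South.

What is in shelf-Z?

shelf-Z = {valve}

(1): shelf-Red already has 0, so the rest are out.
Suppose hinge ∈ shelf-Z: no assignment then satisfies all the clues, so hinge ∉ shelf-Z.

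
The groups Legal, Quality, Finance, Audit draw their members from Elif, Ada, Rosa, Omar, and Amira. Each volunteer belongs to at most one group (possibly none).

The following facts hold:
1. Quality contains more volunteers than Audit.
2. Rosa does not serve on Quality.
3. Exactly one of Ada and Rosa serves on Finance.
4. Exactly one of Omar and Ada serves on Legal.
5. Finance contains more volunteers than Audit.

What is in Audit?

Audit = {}

From (2): Rosa ∉ Quality.
Suppose Elif ∈ Audit: no assignment then satisfies all the clues, so Elif ∉ Audit.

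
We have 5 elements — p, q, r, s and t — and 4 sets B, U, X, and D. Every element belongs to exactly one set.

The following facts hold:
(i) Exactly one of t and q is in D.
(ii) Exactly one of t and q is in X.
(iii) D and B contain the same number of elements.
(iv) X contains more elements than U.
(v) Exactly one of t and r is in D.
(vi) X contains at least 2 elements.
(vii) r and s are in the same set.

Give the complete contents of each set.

B = {p}; U = {}; X = {q, r, s}; D = {t}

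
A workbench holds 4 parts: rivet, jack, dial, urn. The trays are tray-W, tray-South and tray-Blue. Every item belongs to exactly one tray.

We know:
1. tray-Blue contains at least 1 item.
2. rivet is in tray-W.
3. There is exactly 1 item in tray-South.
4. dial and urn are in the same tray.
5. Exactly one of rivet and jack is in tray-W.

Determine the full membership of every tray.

From (2): rivet ∈ tray-W.
(5) (exactly one): jack ∉ tray-W.
Suppose jack ∉ tray-South: no assignment then satisfies all the clues, so jack ∈ tray-South.

tray-W = {rivet}; tray-South = {jack}; tray-Blue = {dial, urn}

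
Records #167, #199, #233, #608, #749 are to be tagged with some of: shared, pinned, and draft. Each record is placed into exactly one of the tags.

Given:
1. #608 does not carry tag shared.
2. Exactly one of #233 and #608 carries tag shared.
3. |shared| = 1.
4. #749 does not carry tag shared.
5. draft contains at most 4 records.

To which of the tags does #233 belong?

#233: shared

From (1): #608 ∉ shared.
From (4): #749 ∉ shared.
(2) (exactly one): #233 ∈ shared.
(3): shared already has 1, so the rest are out.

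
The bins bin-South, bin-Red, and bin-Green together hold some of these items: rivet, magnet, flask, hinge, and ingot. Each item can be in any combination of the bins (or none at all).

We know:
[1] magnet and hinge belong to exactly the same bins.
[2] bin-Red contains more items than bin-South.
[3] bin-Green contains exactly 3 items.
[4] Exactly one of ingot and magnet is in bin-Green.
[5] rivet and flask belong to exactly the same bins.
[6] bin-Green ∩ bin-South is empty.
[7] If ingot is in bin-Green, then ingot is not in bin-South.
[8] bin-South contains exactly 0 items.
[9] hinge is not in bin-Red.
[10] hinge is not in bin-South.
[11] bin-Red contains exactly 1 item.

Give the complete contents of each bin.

bin-South = {}; bin-Red = {ingot}; bin-Green = {flask, ingot, rivet}

From (9): hinge ∉ bin-Red.
From (10): hinge ∉ bin-South.
(1): magnet matches hinge: magnet ∉ bin-South.
(1): magnet matches hinge: magnet ∉ bin-Red.
(8): bin-South already has 0, so the rest are out.
Suppose rivet ∈ bin-Red: no assignment then satisfies all the clues, so rivet ∉ bin-Red.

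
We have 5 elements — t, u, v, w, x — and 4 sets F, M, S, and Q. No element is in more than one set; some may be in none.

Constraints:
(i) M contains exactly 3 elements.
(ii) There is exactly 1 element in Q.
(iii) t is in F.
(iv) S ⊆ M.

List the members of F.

F = {t}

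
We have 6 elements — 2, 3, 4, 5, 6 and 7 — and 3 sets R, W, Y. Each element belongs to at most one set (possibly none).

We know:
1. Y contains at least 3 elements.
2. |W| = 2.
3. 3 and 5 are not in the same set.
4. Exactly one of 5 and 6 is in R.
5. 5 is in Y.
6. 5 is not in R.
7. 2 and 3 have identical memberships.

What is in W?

W = {2, 3}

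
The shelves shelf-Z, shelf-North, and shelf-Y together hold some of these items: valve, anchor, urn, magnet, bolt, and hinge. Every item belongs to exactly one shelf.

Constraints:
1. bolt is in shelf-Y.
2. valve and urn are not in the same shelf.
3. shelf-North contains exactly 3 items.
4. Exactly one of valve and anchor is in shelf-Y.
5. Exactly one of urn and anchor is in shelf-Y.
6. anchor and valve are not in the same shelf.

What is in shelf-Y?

From (1): bolt ∈ shelf-Y.
Suppose valve ∈ shelf-Y: no assignment then satisfies all the clues, so valve ∉ shelf-Y.

shelf-Y = {anchor, bolt}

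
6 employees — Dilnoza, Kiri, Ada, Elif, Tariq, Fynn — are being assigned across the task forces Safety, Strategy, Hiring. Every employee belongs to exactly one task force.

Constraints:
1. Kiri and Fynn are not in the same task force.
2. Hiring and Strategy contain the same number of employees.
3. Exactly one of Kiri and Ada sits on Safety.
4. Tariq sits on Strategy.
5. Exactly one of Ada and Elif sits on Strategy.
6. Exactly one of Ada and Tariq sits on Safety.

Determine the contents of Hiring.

Hiring = {Dilnoza, Kiri}

From (4): Tariq ∈ Strategy.
(6) (exactly one): Ada ∈ Safety.
(3) (exactly one): Kiri ∉ Safety.
(5) (exactly one): Elif ∈ Strategy.
Suppose Dilnoza ∉ Hiring: no assignment then satisfies all the clues, so Dilnoza ∈ Hiring.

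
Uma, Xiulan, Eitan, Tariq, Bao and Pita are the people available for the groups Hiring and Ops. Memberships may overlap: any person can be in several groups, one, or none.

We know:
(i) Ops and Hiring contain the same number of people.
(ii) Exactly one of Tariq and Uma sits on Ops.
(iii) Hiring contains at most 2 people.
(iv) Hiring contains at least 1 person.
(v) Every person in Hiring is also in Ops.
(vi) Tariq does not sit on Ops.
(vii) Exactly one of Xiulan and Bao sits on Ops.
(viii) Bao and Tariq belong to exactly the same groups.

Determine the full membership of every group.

Hiring = {Uma, Xiulan}; Ops = {Uma, Xiulan}

From (vi): Tariq ∉ Ops.
(ii) (exactly one): Uma ∈ Ops.
(v) contrapositive: Tariq ∉ Hiring.
(viii): Bao matches Tariq: Bao ∉ Hiring.
(viii): Bao matches Tariq: Bao ∉ Ops.
(vii) (exactly one): Xiulan ∈ Ops.
Suppose Uma ∉ Hiring: no assignment then satisfies all the clues, so Uma ∈ Hiring.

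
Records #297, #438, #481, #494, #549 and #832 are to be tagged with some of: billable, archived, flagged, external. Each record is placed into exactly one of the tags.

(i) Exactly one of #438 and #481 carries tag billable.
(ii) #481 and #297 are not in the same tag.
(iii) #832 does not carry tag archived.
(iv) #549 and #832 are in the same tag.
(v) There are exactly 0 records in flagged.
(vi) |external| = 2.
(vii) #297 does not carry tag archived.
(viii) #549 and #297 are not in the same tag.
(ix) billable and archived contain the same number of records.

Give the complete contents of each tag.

billable = {#297, #438}; archived = {#481, #494}; flagged = {}; external = {#549, #832}

From (iii): #832 ∉ archived.
From (vii): #297 ∉ archived.
(iv): #549 matches #832: #549 ∉ archived.
(v): flagged already has 0, so the rest are out.
Suppose #297 ∉ billable: no assignment then satisfies all the clues, so #297 ∈ billable.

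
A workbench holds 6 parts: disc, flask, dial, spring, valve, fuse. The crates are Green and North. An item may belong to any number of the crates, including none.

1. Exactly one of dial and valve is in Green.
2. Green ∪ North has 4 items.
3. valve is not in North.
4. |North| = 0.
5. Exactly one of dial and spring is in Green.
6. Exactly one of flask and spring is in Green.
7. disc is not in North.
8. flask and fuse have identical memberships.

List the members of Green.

From (3): valve ∉ North.
From (7): disc ∉ North.
(4): North already has 0, so the rest are out.
Suppose disc ∉ Green: no assignment then satisfies all the clues, so disc ∈ Green.

Green = {dial, disc, flask, fuse}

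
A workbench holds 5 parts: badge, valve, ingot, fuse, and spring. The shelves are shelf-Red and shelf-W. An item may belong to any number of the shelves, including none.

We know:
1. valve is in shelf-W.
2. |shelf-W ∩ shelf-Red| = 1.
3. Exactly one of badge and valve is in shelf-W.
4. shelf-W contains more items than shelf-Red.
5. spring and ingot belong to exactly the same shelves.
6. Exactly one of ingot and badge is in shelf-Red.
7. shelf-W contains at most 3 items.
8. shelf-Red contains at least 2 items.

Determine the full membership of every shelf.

shelf-Red = {badge, valve}; shelf-W = {ingot, spring, valve}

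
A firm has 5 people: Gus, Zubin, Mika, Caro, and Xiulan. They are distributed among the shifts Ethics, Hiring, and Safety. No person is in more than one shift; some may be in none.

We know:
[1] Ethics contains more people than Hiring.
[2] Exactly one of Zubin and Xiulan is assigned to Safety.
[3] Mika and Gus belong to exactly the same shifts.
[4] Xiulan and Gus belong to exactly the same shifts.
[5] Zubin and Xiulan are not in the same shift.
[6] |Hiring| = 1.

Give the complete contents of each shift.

Ethics = {Gus, Mika, Xiulan}; Hiring = {Caro}; Safety = {Zubin}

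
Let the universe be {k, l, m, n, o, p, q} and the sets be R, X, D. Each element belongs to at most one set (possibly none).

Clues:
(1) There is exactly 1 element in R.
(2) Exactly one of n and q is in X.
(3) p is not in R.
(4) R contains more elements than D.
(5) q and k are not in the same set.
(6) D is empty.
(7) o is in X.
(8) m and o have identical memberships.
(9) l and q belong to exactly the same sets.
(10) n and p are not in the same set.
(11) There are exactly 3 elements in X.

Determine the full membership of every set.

R = {k}; X = {m, n, o}; D = {}

From (3): p ∉ R.
From (7): o ∈ X.
(6): D already has 0, so the rest are out.
(8): m matches o: m ∉ R.
(8): m matches o: m ∈ X.
Suppose k ∉ R: no assignment then satisfies all the clues, so k ∈ R.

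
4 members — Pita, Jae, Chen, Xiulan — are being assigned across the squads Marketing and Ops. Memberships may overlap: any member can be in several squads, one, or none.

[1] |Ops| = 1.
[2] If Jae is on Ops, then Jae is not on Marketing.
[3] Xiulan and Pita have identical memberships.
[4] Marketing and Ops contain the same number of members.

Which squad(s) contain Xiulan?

Xiulan: none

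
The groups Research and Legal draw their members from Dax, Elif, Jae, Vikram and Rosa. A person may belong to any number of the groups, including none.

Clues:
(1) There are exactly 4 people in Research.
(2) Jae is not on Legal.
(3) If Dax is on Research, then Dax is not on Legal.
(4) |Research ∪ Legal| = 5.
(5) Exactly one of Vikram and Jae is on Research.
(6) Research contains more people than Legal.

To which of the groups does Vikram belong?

Vikram: Legal

From (2): Jae ∉ Legal.
Suppose Vikram ∈ Research: no assignment then satisfies all the clues, so Vikram ∉ Research.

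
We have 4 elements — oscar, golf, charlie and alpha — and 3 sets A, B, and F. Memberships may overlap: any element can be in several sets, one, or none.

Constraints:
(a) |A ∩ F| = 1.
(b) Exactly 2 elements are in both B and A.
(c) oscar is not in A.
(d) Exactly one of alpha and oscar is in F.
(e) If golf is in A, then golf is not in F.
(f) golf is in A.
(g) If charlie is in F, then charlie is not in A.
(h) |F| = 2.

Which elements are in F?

From (c): oscar ∉ A.
From (f): golf ∈ A.
(e): golf ∉ F.
Suppose oscar ∈ F: no assignment then satisfies all the clues, so oscar ∉ F.

F = {alpha, charlie}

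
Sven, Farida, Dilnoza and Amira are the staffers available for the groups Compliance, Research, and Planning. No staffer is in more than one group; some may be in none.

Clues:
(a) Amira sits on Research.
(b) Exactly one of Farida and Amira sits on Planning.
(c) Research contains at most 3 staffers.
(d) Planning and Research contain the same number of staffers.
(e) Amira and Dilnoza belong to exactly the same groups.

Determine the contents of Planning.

Planning = {Farida, Sven}

From (a): Amira ∈ Research.
(b) (exactly one): Farida ∈ Planning.
(e): Dilnoza matches Amira: Dilnoza ∉ Compliance.
(e): Dilnoza matches Amira: Dilnoza ∈ Research.
Suppose Sven ∉ Planning: no assignment then satisfies all the clues, so Sven ∈ Planning.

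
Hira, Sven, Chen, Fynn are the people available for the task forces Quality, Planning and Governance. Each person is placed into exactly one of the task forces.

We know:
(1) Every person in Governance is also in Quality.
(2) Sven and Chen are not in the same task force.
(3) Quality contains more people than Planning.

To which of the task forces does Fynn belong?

Fynn: Quality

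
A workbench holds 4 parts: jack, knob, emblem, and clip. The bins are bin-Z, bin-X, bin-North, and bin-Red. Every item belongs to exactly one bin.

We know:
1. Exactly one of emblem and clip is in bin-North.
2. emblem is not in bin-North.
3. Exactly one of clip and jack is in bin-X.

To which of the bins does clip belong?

clip: bin-North

From (2): emblem ∉ bin-North.
(1) (exactly one): clip ∈ bin-North.
(3) (exactly one): jack ∈ bin-X.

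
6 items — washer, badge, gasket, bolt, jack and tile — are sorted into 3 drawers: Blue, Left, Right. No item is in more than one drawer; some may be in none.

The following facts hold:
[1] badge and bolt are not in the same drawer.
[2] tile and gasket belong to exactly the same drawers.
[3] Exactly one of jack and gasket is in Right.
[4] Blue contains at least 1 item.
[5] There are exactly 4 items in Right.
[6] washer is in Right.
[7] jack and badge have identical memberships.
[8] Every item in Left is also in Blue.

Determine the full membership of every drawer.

Blue = {badge, jack}; Left = {}; Right = {bolt, gasket, tile, washer}

From (6): washer ∈ Right.
Suppose badge ∉ Blue: no assignment then satisfies all the clues, so badge ∈ Blue.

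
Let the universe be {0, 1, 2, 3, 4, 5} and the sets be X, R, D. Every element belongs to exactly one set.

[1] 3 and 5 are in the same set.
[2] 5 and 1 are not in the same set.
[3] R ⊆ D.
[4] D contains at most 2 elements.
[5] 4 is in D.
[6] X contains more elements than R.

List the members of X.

X = {0, 2, 3, 5}

From (5): 4 ∈ D.
Suppose 0 ∉ X: no assignment then satisfies all the clues, so 0 ∈ X.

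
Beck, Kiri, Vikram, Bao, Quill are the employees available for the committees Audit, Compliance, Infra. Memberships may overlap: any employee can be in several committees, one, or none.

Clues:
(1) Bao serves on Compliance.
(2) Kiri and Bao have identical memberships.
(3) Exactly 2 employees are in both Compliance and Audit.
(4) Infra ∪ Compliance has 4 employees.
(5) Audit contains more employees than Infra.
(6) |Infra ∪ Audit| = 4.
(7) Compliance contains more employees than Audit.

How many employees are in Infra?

1

From (1): Bao ∈ Compliance.
(2): Kiri matches Bao: Kiri ∈ Compliance.
Suppose Kiri ∉ Audit: no assignment then satisfies all the clues, so Kiri ∈ Audit.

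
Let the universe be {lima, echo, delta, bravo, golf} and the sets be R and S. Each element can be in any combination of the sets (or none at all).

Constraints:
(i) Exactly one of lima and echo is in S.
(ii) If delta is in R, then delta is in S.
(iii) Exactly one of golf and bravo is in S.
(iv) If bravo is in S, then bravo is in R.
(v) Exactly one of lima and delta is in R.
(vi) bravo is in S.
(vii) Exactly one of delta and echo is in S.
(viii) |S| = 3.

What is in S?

S = {bravo, delta, lima}

From (vi): bravo ∈ S.
(iii) (exactly one): golf ∉ S.
(iv): bravo ∈ R.
Suppose lima ∉ S: no assignment then satisfies all the clues, so lima ∈ S.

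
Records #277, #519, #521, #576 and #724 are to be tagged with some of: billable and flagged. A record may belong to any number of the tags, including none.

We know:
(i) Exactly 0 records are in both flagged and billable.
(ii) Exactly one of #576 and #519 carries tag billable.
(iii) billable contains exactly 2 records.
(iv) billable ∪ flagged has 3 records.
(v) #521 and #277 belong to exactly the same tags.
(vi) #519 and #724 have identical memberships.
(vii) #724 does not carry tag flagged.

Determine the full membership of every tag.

billable = {#519, #724}; flagged = {#576}

From (vii): #724 ∉ flagged.
(vi): #519 matches #724: #519 ∉ flagged.
Suppose #277 ∈ billable: no assignment then satisfies all the clues, so #277 ∉ billable.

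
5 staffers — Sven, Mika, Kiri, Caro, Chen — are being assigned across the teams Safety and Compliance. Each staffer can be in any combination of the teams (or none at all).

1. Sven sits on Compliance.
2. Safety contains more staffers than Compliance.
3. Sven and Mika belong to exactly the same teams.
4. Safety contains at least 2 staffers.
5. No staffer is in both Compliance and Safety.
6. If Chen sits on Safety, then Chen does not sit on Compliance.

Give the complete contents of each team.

Safety = {Caro, Chen, Kiri}; Compliance = {Mika, Sven}

From (1): Sven ∈ Compliance.
(3): Mika matches Sven: Mika ∈ Compliance.
(5) (disjoint): Sven ∉ Safety.
(5) (disjoint): Mika ∉ Safety.
Suppose Kiri ∉ Safety: no assignment then satisfies all the clues, so Kiri ∈ Safety.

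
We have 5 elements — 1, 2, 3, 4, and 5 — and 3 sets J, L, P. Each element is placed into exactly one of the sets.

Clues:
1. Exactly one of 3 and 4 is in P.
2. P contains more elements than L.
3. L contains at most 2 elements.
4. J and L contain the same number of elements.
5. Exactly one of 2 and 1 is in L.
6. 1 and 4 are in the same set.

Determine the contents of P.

P = {1, 4, 5}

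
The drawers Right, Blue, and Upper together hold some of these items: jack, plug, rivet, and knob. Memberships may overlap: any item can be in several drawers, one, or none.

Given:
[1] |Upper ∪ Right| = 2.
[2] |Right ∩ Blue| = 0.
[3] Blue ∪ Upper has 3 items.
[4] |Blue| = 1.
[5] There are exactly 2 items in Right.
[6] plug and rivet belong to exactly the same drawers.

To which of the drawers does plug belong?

plug: Right, Upper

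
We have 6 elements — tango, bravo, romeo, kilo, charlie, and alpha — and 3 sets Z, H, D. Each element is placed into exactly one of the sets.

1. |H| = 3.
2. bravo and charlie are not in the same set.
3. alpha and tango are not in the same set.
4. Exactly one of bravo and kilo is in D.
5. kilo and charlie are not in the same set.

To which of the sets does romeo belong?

romeo: H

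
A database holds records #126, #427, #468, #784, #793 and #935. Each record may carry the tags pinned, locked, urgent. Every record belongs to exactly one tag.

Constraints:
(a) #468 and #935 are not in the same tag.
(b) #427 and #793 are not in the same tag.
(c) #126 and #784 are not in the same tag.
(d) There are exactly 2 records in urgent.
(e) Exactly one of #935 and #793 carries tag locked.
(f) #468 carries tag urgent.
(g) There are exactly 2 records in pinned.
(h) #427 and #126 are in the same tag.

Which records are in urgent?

urgent = {#468, #793}

From (f): #468 ∈ urgent.
(a): #935 ∉ urgent.
Suppose #126 ∈ urgent: no assignment then satisfies all the clues, so #126 ∉ urgent.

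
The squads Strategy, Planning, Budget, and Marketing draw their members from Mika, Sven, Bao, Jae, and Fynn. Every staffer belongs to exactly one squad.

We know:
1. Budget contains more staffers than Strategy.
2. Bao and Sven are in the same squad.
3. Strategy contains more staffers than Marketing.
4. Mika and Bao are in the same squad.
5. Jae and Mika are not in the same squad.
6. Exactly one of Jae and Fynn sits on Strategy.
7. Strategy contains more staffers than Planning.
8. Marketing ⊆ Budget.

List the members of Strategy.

Strategy = {Jae}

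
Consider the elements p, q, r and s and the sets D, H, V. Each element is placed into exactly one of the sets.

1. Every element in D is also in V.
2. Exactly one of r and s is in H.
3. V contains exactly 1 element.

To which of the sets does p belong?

p: H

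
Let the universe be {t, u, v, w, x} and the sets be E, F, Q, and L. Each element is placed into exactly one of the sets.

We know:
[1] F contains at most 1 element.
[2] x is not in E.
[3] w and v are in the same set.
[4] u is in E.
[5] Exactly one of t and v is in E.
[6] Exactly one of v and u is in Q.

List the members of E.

From (2): x ∉ E.
From (4): u ∈ E.
(6) (exactly one): v ∈ Q.
(3): w matches v: w ∉ E.
(3): w matches v: w ∉ F.
(3): w matches v: w ∈ Q.
(5) (exactly one): t ∈ E.

E = {t, u}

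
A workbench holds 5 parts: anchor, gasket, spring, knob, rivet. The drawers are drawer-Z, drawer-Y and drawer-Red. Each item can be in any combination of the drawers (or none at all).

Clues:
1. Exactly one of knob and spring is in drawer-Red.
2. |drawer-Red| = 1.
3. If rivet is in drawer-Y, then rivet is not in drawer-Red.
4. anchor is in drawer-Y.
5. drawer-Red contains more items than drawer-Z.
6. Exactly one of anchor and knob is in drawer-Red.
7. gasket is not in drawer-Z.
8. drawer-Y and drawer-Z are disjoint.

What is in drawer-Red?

drawer-Red = {knob}

From (4): anchor ∈ drawer-Y.
From (7): gasket ∉ drawer-Z.
(8) (disjoint): anchor ∉ drawer-Z.
Suppose anchor ∈ drawer-Red: no assignment then satisfies all the clues, so anchor ∉ drawer-Red.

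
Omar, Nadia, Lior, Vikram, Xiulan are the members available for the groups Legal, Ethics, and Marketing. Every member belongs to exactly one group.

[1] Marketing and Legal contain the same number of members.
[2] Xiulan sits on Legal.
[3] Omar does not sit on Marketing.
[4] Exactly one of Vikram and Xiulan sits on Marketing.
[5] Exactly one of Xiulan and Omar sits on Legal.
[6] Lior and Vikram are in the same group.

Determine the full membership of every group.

Legal = {Nadia, Xiulan}; Ethics = {Omar}; Marketing = {Lior, Vikram}

From (2): Xiulan ∈ Legal.
From (3): Omar ∉ Marketing.
(4) (exactly one): Vikram ∈ Marketing.
(5) (exactly one): Omar ∉ Legal.
(6): Lior matches Vikram: Lior ∉ Legal.
(6): Lior matches Vikram: Lior ∉ Ethics.
(6): Lior matches Vikram: Lior ∈ Marketing.
Only one group left: Omar ∈ Ethics.
Suppose Nadia ∉ Legal: no assignment then satisfies all the clues, so Nadia ∈ Legal.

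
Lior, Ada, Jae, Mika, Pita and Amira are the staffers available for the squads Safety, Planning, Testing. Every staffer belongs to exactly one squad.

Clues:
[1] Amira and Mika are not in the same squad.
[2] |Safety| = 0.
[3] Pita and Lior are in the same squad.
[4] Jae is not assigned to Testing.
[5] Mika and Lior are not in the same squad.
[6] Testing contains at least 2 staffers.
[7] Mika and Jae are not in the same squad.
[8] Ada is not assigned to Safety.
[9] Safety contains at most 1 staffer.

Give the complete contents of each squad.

Safety = {}; Planning = {Amira, Jae, Lior, Pita}; Testing = {Ada, Mika}

From (4): Jae ∉ Testing.
From (8): Ada ∉ Safety.
(2): Safety already has 0, so the rest are out.
Only one squad left: Jae ∈ Planning.
(7): Mika ∉ Planning.
Only one squad left: Mika ∈ Testing.
(1): Amira ∉ Testing.
(5): Lior ∉ Testing.
Only one squad left: Lior ∈ Planning.
Only one squad left: Amira ∈ Planning.
(3): Pita matches Lior: Pita ∈ Planning.
(6): only 2 candidates remain for Testing, so all are in.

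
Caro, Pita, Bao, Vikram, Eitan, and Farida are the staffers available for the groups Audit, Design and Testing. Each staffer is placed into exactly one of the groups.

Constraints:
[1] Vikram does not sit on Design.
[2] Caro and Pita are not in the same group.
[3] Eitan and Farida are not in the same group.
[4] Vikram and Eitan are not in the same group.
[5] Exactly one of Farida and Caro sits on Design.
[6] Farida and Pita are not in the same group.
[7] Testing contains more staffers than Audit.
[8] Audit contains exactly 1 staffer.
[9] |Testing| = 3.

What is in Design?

Design = {Caro, Eitan}

From (1): Vikram ∉ Design.
Suppose Caro ∉ Design: no assignment then satisfies all the clues, so Caro ∈ Design.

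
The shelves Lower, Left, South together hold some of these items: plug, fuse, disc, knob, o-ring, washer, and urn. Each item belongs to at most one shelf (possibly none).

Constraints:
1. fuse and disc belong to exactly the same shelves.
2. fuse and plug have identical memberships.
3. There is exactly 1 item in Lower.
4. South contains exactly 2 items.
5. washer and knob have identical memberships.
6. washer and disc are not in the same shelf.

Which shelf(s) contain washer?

washer: South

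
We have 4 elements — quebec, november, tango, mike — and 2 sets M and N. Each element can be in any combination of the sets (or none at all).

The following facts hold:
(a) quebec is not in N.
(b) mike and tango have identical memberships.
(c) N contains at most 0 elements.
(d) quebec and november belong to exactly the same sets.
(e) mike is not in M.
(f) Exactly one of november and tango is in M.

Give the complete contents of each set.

From (a): quebec ∉ N.
From (e): mike ∉ M.
(b): tango matches mike: tango ∉ M.
(c): N already has 0, so the rest are out.
(f) (exactly one): november ∈ M.
(d): quebec matches november: quebec ∈ M.

M = {november, quebec}; N = {}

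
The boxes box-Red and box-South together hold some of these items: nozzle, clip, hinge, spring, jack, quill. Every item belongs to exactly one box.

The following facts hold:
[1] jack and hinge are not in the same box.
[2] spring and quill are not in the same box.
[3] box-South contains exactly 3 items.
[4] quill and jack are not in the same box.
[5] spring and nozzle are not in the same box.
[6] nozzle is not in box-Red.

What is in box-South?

box-South = {hinge, nozzle, quill}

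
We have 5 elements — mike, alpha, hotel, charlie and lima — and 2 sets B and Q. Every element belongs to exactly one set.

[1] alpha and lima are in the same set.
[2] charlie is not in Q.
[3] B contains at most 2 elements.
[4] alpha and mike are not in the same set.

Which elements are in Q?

Q = {alpha, hotel, lima}

From (2): charlie ∉ Q.
Only one set left: charlie ∈ B.
Suppose mike ∈ Q: no assignment then satisfies all the clues, so mike ∉ Q.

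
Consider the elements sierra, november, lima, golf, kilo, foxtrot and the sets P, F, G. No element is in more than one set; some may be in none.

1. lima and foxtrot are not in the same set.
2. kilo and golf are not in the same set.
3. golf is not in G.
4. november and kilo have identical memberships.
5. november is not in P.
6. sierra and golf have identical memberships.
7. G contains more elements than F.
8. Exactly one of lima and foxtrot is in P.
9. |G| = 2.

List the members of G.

G = {kilo, november}

From (3): golf ∉ G.
From (5): november ∉ P.
(4): kilo matches november: kilo ∉ P.
(6): sierra matches golf: sierra ∉ G.
Suppose november ∉ G: no assignment then satisfies all the clues, so november ∈ G.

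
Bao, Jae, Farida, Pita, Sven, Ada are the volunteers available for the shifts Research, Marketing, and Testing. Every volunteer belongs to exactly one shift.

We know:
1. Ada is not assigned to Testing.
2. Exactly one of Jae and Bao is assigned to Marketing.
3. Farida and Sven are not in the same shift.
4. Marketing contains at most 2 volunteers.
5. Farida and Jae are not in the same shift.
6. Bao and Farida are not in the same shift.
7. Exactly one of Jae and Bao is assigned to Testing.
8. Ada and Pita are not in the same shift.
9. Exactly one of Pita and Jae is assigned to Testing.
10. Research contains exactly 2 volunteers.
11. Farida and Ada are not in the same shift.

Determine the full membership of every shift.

Research = {Farida, Pita}; Marketing = {Ada, Bao}; Testing = {Jae, Sven}

From (1): Ada ∉ Testing.
Suppose Bao ∈ Research: no assignment then satisfies all the clues, so Bao ∉ Research.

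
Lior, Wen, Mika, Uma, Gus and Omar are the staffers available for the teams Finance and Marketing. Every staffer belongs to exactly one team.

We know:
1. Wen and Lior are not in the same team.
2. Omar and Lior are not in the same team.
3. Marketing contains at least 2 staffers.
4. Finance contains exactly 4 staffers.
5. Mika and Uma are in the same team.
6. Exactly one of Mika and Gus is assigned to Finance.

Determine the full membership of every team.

Finance = {Mika, Omar, Uma, Wen}; Marketing = {Gus, Lior}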